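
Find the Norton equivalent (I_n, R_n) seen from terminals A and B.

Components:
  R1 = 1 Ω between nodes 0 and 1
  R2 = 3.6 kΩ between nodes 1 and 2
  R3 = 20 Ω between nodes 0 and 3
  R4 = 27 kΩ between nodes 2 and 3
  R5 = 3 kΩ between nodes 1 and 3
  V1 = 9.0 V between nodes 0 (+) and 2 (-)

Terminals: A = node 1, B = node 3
Find the Thévenin equivalent first; then I_n = V_th/R_th and R_n = R_th.
Step 1 — V_th is the open-circuit voltage V_A - V_B (nothing connected across the terminals).
Nodal analysis, taking node 2 as the 0 V reference.
Source V1 fixes V_0 = 9 V.
KCL at each unknown node (sum of currents leaving = 0; resistances in Ω):
  Node 1: (V_1 - 9)/1 + (V_1 - 0)/3600 + (V_1 - V_3)/3000 = 0
  Node 3: (V_3 - 9)/20 + (V_3 - 0)/27000 + (V_3 - V_1)/3000 = 0
Collecting terms (coefficients in siemens):
  1.001·V_1 - 0.0003333·V_3 = 9
  0.05037·V_3 - 0.0003333·V_1 = 0.45
Determinant D = (1.001)(0.05037) - (-0.0003333)(-0.0003333) = 0.0504
V_1 = [(9)(0.05037) - (-0.0003333)(0.45)]/D = 8.997 V
V_3 = [(1.001)(0.45) - (9)(-0.0003333)]/D = 8.993 V
V_th = V_1 - V_3 = 8.997 - 8.993 = 0.004134 V
Step 2 — R_th: zero the source — replace V1 by a short circuit (node 2 merges into node 0) — and find the resistance seen between A (node 1) and B (node 3).
Reduce the network between node 1 (A) and node 3 (B) by series/parallel combination:
  Rp1 = R1 ‖ R2 (parallel, both between nodes 0 and 1) = 1/(1/1 + 1/3600) = 0.9997 Ω
  Rp2 = R3 ‖ R4 (parallel, both between nodes 0 and 3) = 1/(1/20 + 1/27000) = 19.99 Ω
  Rs1 = Rp1 + Rp2 (series, joined only at node 0) = 0.9997 + 19.99 = 20.98 Ω
  Rp3 = R5 ‖ Rs1 (parallel, both between nodes 1 and 3) = 1/(1/3000 + 1/20.98) = 20.84 Ω
R_th = 20.84 Ω
I_n = V_th/R_th = 0.004134/20.84 = 0.0001984 A, and R_n = R_th = 20.84 Ω

Final answer: I_n = 0.0001984 A, R_n = 20.84 Ω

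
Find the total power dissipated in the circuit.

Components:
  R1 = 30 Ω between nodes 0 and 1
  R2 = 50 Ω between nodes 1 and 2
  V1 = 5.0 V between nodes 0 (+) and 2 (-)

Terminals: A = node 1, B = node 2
Nodal analysis, taking node 2 as the 0 V reference.
Source V1 fixes V_0 = 5 V.
KCL at each unknown node (sum of currents leaving = 0; resistances in Ω):
  Node 1: (V_1 - 5)/30 + (V_1 - 0)/50 = 0
Collecting terms: 0.05333 × V_1 = 0.1667  =>  V_1 = 3.125 V
Power in each resistor, P = (ΔV)²/R:
  P_R1 = (5 - 3.125)²/30 = 0.1172 W
  P_R2 = (3.125 - 0)²/50 = 0.1953 W
P_total = P_R1 + P_R2 = 0.3125 W

Final answer: 0.3125 W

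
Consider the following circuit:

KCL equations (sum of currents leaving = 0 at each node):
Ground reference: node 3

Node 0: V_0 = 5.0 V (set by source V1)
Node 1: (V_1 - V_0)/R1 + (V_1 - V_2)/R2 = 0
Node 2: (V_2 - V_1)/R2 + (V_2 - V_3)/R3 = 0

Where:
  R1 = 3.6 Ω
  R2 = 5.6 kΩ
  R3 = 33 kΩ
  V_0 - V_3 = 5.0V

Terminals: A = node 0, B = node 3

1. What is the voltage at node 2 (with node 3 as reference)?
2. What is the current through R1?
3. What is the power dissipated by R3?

Nodal analysis, taking node 3 as the 0 V reference.
Source V1 fixes V_0 = 5 V.
KCL at each unknown node (sum of currents leaving = 0; resistances in Ω):
  Node 1: (V_1 - 5)/3.6 + (V_1 - V_2)/5600 = 0
  Node 2: (V_2 - V_1)/5600 + (V_2 - 0)/33000 = 0
Collecting terms (coefficients in siemens):
  0.278·V_1 - 0.0001786·V_2 = 1.389
  0.0002089·V_2 - 0.0001786·V_1 = 0
Determinant D = (0.278)(0.0002089) - (-0.0001786)(-0.0001786) = 0.00005803
V_1 = [(1.389)(0.0002089) - (-0.0001786)(0)]/D = 5 V
V_2 = [(0.278)(0) - (1.389)(-0.0001786)]/D = 4.274 V
Part 1:
  Read off the nodal solution: V_2 = 4.274 V
Part 2:
  I_R1 = (V_0 - V_1)/R1 = (5 - 5)/3.6 = 0.0001295 A
  Magnitude: I_R1 = 0.0001295 A
Part 3:
  I_R3 = (V_2 - V_3)/R3 = (4.274 - 0)/33000 = 0.0001295 A
  P_R3 = I_R3² × R3 = (0.0001295)² × 33000 = 0.0005536 W

Final answers:
1. V_2 = 4.274 V
2. I_R1 = 0.0001295 A
3. P_R3 = 0.0005536 W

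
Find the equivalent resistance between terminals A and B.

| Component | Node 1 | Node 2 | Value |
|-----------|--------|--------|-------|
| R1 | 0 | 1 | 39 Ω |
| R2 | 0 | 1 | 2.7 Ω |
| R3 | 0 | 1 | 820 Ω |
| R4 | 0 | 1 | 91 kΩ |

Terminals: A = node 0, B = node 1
Reduce the network between node 0 (A) and node 1 (B) by series/parallel combination:
  Rp1 = R1 ‖ R2 ‖ R3 ‖ R4 (parallel, all between nodes 0 and 1) = 1/(1/39 + 1/2.7 + 1/820 + 1/91000) = 2.517 Ω
R_eq = 2.517 Ω

Final answer: 2.517 Ω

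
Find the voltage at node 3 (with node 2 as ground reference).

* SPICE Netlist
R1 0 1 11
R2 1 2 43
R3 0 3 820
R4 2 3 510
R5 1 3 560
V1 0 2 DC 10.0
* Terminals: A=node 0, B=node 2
Nodal analysis, taking node 2 as the 0 V reference.
Source V1 fixes V_0 = 10 V.
KCL at each unknown node (sum of currents leaving = 0; resistances in Ω):
  Node 1: (V_1 - 10)/11 + (V_1 - 0)/43 + (V_1 - V_3)/560 = 0
  Node 3: (V_3 - 10)/820 + (V_3 - 0)/510 + (V_3 - V_1)/560 = 0
Collecting terms (coefficients in siemens):
  0.116·V_1 - 0.001786·V_3 = 0.9091
  0.004966·V_3 - 0.001786·V_1 = 0.0122
Determinant D = (0.116)(0.004966) - (-0.001786)(-0.001786) = 0.0005726
V_1 = [(0.9091)(0.004966) - (-0.001786)(0.0122)]/D = 7.922 V
V_3 = [(0.116)(0.0122) - (0.9091)(-0.001786)]/D = 5.304 V
The requested potential is V_3 = 5.304 V.

Final answer: V_3 = 5.304 V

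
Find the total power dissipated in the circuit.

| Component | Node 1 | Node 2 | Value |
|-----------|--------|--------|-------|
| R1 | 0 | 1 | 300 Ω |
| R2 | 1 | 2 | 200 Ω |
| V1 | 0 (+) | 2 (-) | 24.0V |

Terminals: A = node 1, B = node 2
Nodal analysis, taking node 2 as the 0 V reference.
Source V1 fixes V_0 = 24 V.
KCL at each unknown node (sum of currents leaving = 0; resistances in Ω):
  Node 1: (V_1 - 24)/300 + (V_1 - 0)/200 = 0
Collecting terms: 0.008333 × V_1 = 0.08  =>  V_1 = 9.6 V
Power in each resistor, P = (ΔV)²/R:
  P_R1 = (24 - 9.6)²/300 = 0.6912 W
  P_R2 = (9.6 - 0)²/200 = 0.4608 W
P_total = P_R1 + P_R2 = 1.152 W

Final answer: 1.152 W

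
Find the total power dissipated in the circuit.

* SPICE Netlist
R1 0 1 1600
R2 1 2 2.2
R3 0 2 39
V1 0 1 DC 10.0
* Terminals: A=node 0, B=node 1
Nodal analysis, taking node 1 as the 0 V reference.
Source V1 fixes V_0 = 10 V.
KCL at each unknown node (sum of currents leaving = 0; resistances in Ω):
  Node 2: (V_2 - 0)/2.2 + (V_2 - 10)/39 = 0
Collecting terms: 0.4802 × V_2 = 0.2564  =>  V_2 = 0.534 V
Power in each resistor, P = (ΔV)²/R:
  P_R1 = (10 - 0)²/1600 = 0.0625 W
  P_R2 = (0 - 0.534)²/2.2 = 0.1296 W
  P_R3 = (10 - 0.534)²/39 = 2.298 W
P_total = P_R1 + P_R2 + P_R3 = 2.49 W

Final answer: 2.49 W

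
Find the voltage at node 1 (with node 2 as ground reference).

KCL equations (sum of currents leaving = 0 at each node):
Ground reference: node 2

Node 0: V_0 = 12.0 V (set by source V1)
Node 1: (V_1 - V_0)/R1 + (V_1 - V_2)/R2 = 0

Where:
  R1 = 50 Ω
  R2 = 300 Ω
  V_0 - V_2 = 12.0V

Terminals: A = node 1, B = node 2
Nodal analysis, taking node 2 as the 0 V reference.
Source V1 fixes V_0 = 12 V.
KCL at each unknown node (sum of currents leaving = 0; resistances in Ω):
  Node 1: (V_1 - 12)/50 + (V_1 - 0)/300 = 0
Collecting terms: 0.02333 × V_1 = 0.24  =>  V_1 = 10.29 V
The requested potential is V_1 = 10.29 V.

Final answer: V_1 = 10.29 V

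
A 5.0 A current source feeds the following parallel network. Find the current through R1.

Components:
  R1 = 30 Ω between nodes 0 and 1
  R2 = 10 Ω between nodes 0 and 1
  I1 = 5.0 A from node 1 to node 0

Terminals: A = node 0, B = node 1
All resistors sit directly between nodes 0 and 1, so they are in parallel and share one voltage V; the full source current 5 A splits among them.
1/R_par = 1/30 + 1/10 = 0.1333 S  =>  R_par = 7.5 Ω
V = I × R_par = 5 × 7.5 = 37.5 V
I_R1 = V/R1 = 37.5/30 = 1.25 A

Final answer: 1.25 A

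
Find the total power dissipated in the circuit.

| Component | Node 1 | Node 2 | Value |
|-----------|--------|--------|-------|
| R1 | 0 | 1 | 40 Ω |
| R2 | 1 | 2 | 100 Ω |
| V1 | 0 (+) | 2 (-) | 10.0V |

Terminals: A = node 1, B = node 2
Nodal analysis, taking node 2 as the 0 V reference.
Source V1 fixes V_0 = 10 V.
KCL at each unknown node (sum of currents leaving = 0; resistances in Ω):
  Node 1: (V_1 - 10)/40 + (V_1 - 0)/100 = 0
Collecting terms: 0.035 × V_1 = 0.25  =>  V_1 = 7.143 V
Power in each resistor, P = (ΔV)²/R:
  P_R1 = (10 - 7.143)²/40 = 0.2041 W
  P_R2 = (7.143 - 0)²/100 = 0.5102 W
P_total = P_R1 + P_R2 = 0.7143 W

Final answer: 0.7143 W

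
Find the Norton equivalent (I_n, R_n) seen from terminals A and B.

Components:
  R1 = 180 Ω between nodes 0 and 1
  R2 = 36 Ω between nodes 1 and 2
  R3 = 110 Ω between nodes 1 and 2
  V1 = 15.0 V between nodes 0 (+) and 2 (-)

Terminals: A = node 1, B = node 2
Find the Thévenin equivalent first; then I_n = V_th/R_th and R_n = R_th.
Step 1 — V_th is the open-circuit voltage V_A - V_B (nothing connected across the terminals).
Nodal analysis, taking node 2 as the 0 V reference.
Source V1 fixes V_0 = 15 V.
KCL at each unknown node (sum of currents leaving = 0; resistances in Ω):
  Node 1: (V_1 - 15)/180 + (V_1 - 0)/36 + (V_1 - 0)/110 = 0
Collecting terms: 0.04242 × V_1 = 0.08333  =>  V_1 = 1.964 V
V_th = V_1 - V_2 = 1.964 - 0 = 1.964 V
Step 2 — R_th: zero the source — replace V1 by a short circuit (node 2 merges into node 0) — and find the resistance seen between A (node 1) and B (node 0).
Reduce the network between node 1 (A) and node 0 (B) by series/parallel combination:
  Rp1 = R1 ‖ R2 ‖ R3 (parallel, all between nodes 0 and 1) = 1/(1/180 + 1/36 + 1/110) = 23.57 Ω
R_th = 23.57 Ω
I_n = V_th/R_th = 1.964/23.57 = 0.08333 A, and R_n = R_th = 23.57 Ω

Final answer: I_n = 0.08333 A, R_n = 23.57 Ω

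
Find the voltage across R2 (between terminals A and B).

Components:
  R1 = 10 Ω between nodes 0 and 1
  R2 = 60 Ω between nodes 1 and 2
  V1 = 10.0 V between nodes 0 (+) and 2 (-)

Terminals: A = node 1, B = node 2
R1 and R2 are in series across V1 (node 0 → node 1 → node 2), and the output A–B is taken across R2, so this is a voltage divider.
Series current: I = V1/(R1 + R2) = 10/(10 + 60) = 10/70 = 0.1429 A
V_R2 = I × R2 = V1 × R2/(R1 + R2) = 10 × 60/70 = 8.571 V

Final answer: 8.571 V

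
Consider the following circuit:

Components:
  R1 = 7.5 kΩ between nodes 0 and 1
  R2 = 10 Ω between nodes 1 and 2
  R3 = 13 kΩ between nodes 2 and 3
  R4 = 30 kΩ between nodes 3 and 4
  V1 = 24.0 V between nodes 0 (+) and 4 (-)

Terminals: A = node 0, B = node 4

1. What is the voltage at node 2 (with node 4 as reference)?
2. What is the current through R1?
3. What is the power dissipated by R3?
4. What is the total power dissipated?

Nodal analysis, taking node 4 as the 0 V reference.
Source V1 fixes V_0 = 24 V.
KCL at each unknown node (sum of currents leaving = 0; resistances in Ω):
  Node 1: (V_1 - 24)/7500 + (V_1 - V_2)/10 = 0
  Node 2: (V_2 - V_1)/10 + (V_2 - V_3)/13000 = 0
  Node 3: (V_3 - V_2)/13000 + (V_3 - 0)/30000 = 0
Collecting terms (coefficients in siemens):
  0.1001·V_1 - 0.1·V_2 = 0.0032
  0.1001·V_2 - 0.1·V_1 - 0.00007692·V_3 = 0
  0.0001103·V_3 - 0.00007692·V_2 = 0
Solving these 3 simultaneous equations (Gaussian elimination) gives:
  V_1 = 20.44 V, V_2 = 20.43 V, V_3 = 14.25 V
Part 1:
  Read off the nodal solution: V_2 = 20.43 V
Part 2:
  I_R1 = (V_0 - V_1)/R1 = (24 - 20.44)/7500 = 0.0004752 A
  Magnitude: I_R1 = 0.0004752 A
Part 3:
  I_R3 = (V_2 - V_3)/R3 = (20.43 - 14.25)/13000 = 0.0004752 A
  P_R3 = I_R3² × R3 = (0.0004752)² × 13000 = 0.002935 W
Part 4:
  Power in each resistor, P = (ΔV)²/R:
    P_R1 = (24 - 20.44)²/7500 = 0.001693 W
    P_R2 = (20.44 - 20.43)²/10 = 0.000002258 W
    P_R3 = (20.43 - 14.25)²/13000 = 0.002935 W
    P_R4 = (14.25 - 0)²/30000 = 0.006773 W
  P_total = P_R1 + P_R2 + P_R3 + P_R4 = 0.0114 W

Final answers:
1. V_2 = 20.43 V
2. I_R1 = 0.0004752 A
3. P_R3 = 0.002935 W
4. P_total = 0.0114 W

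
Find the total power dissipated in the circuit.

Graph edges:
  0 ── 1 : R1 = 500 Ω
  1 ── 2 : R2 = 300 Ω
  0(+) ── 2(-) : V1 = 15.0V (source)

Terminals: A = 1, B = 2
Nodal analysis, taking node 2 as the 0 V reference.
Source V1 fixes V_0 = 15 V.
KCL at each unknown node (sum of currents leaving = 0; resistances in Ω):
  Node 1: (V_1 - 15)/500 + (V_1 - 0)/300 = 0
Collecting terms: 0.005333 × V_1 = 0.03  =>  V_1 = 5.625 V
Power in each resistor, P = (ΔV)²/R:
  P_R1 = (15 - 5.625)²/500 = 0.1758 W
  P_R2 = (5.625 - 0)²/300 = 0.1055 W
P_total = P_R1 + P_R2 = 0.2812 W

Final answer: 0.2812 W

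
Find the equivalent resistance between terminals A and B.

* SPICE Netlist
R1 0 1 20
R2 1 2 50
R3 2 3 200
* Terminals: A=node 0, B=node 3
Reduce the network between node 0 (A) and node 3 (B) by series/parallel combination:
  Rs1 = R1 + R2 (series, joined only at node 1) = 20 + 50 = 70 Ω
  Rs2 = R3 + Rs1 (series, joined only at node 2) = 200 + 70 = 270 Ω
R_eq = 270 Ω

Final answer: 270 Ω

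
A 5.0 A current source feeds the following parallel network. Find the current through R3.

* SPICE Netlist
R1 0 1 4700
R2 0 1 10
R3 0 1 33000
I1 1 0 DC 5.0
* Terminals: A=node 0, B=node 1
All resistors sit directly between nodes 0 and 1, so they are in parallel and share one voltage V; the full source current 5 A splits among them.
1/R_par = 1/4700 + 1/10 + 1/33000 = 0.1002 S  =>  R_par = 9.976 Ω
V = I × R_par = 5 × 9.976 = 49.88 V
I_R3 = V/R3 = 49.88/33000 = 0.001511 A

Final answer: 0.001511 A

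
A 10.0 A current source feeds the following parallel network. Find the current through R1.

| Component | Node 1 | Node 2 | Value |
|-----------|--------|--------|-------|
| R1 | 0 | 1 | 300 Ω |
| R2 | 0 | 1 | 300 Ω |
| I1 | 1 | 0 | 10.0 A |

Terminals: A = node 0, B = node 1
All resistors sit directly between nodes 0 and 1, so they are in parallel and share one voltage V; the full source current 10 A splits among them.
1/R_par = 1/300 + 1/300 = 0.006667 S  =>  R_par = 150 Ω
V = I × R_par = 10 × 150 = 1500 V
I_R1 = V/R1 = 1500/300 = 5 A

Final answer: 5 A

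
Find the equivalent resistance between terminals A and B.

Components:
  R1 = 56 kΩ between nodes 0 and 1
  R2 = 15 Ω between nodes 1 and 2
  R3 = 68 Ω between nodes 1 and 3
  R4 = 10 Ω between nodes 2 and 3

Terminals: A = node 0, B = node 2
Reduce the network between node 0 (A) and node 2 (B) by series/parallel combination:
  Rs1 = R3 + R4 (series, joined only at node 3) = 68 + 10 = 78 Ω
  Rp1 = R2 ‖ Rs1 (parallel, both between nodes 1 and 2) = 1/(1/15 + 1/78) = 12.58 Ω
  Rs2 = R1 + Rp1 (series, joined only at node 1) = 56000 + 12.58 = 56010 Ω
R_eq = 56.01 kΩ

Final answer: 56.01 kΩ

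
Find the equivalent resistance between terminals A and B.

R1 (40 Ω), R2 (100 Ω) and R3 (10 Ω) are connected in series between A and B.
Reduce the network between node 0 (A) and node 3 (B) by series/parallel combination:
  Rs1 = R1 + R2 (series, joined only at node 1) = 40 + 100 = 140 Ω
  Rs2 = R3 + Rs1 (series, joined only at node 2) = 10 + 140 = 150 Ω
R_eq = 150 Ω

Final answer: 150 Ω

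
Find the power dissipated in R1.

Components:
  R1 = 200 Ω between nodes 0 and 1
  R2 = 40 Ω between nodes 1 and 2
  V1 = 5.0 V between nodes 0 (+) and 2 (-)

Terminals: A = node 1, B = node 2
Nodal analysis, taking node 2 as the 0 V reference.
Source V1 fixes V_0 = 5 V.
KCL at each unknown node (sum of currents leaving = 0; resistances in Ω):
  Node 1: (V_1 - 5)/200 + (V_1 - 0)/40 = 0
Collecting terms: 0.03 × V_1 = 0.025  =>  V_1 = 0.8333 V
I_R1 = (V_0 - V_1)/R1 = (5 - 0.8333)/200 = 0.02083 A
P_R1 = I_R1² × R1 = (0.02083)² × 200 = 0.08681 W

Final answer: 0.08681 W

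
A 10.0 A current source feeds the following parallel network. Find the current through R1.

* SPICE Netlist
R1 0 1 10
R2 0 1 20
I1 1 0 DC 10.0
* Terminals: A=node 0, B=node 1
All resistors sit directly between nodes 0 and 1, so they are in parallel and share one voltage V; the full source current 10 A splits among them.
1/R_par = 1/10 + 1/20 = 0.15 S  =>  R_par = 6.667 Ω
V = I × R_par = 10 × 6.667 = 66.67 V
I_R1 = V/R1 = 66.67/10 = 6.667 A

Final answer: 6.667 A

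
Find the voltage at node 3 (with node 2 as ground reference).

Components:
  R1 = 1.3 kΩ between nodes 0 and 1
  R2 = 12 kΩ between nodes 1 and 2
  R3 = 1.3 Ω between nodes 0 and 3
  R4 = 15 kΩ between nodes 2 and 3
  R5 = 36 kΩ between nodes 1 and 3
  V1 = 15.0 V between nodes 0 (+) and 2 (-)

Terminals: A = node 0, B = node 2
Nodal analysis, taking node 2 as the 0 V reference.
Source V1 fixes V_0 = 15 V.
KCL at each unknown node (sum of currents leaving = 0; resistances in Ω):
  Node 1: (V_1 - 15)/1300 + (V_1 - 0)/12000 + (V_1 - V_3)/36000 = 0
  Node 3: (V_3 - 15)/1.3 + (V_3 - 0)/15000 + (V_3 - V_1)/36000 = 0
Collecting terms (coefficients in siemens):
  0.0008803·V_1 - 0.00002778·V_3 = 0.01154
  0.7693·V_3 - 0.00002778·V_1 = 11.54
Determinant D = (0.0008803)(0.7693) - (-0.00002778)(-0.00002778) = 0.0006773
V_1 = [(0.01154)(0.7693) - (-0.00002778)(11.54)]/D = 13.58 V
V_3 = [(0.0008803)(11.54) - (0.01154)(-0.00002778)]/D = 15 V
The requested potential is V_3 = 15 V.

Final answer: V_3 = 15 V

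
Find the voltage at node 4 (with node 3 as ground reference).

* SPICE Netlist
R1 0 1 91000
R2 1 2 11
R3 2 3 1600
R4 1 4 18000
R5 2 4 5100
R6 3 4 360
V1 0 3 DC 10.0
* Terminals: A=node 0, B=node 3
Nodal analysis, taking node 3 as the 0 V reference.
Source V1 fixes V_0 = 10 V.
KCL at each unknown node (sum of currents leaving = 0; resistances in Ω):
  Node 1: (V_1 - 10)/91000 + (V_1 - V_2)/11 + (V_1 - V_4)/18000 = 0
  Node 2: (V_2 - V_1)/11 + (V_2 - 0)/1600 + (V_2 - V_4)/5100 = 0
  Node 4: (V_4 - V_1)/18000 + (V_4 - V_2)/5100 + (V_4 - 0)/360 = 0
Collecting terms (coefficients in siemens):
  0.09098·V_1 - 0.09091·V_2 - 0.00005556·V_4 = 0.0001099
  0.09173·V_2 - 0.09091·V_1 - 0.0001961·V_4 = 0
  0.003029·V_4 - 0.00005556·V_1 - 0.0001961·V_2 = 0
Solving these 3 simultaneous equations (Gaussian elimination) gives:
  V_1 = 0.1278 V, V_2 = 0.1267 V, V_4 = 0.01055 V
The requested potential is V_4 = 0.01055 V.

Final answer: V_4 = 0.01055 V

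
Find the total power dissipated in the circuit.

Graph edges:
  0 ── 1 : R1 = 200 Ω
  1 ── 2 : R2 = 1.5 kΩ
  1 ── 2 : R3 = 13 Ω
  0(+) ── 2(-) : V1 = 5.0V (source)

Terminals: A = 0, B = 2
Nodal analysis, taking node 2 as the 0 V reference.
Source V1 fixes V_0 = 5 V.
KCL at each unknown node (sum of currents leaving = 0; resistances in Ω):
  Node 1: (V_1 - 5)/200 + (V_1 - 0)/1500 + (V_1 - 0)/13 = 0
Collecting terms: 0.08259 × V_1 = 0.025  =>  V_1 = 0.3027 V
Power in each resistor, P = (ΔV)²/R:
  P_R1 = (5 - 0.3027)²/200 = 0.1103 W
  P_R2 = (0.3027 - 0)²/1500 = 0.00006109 W
  P_R3 = (0.3027 - 0)²/13 = 0.007048 W
P_total = P_R1 + P_R2 + P_R3 = 0.1174 W

Final answer: 0.1174 W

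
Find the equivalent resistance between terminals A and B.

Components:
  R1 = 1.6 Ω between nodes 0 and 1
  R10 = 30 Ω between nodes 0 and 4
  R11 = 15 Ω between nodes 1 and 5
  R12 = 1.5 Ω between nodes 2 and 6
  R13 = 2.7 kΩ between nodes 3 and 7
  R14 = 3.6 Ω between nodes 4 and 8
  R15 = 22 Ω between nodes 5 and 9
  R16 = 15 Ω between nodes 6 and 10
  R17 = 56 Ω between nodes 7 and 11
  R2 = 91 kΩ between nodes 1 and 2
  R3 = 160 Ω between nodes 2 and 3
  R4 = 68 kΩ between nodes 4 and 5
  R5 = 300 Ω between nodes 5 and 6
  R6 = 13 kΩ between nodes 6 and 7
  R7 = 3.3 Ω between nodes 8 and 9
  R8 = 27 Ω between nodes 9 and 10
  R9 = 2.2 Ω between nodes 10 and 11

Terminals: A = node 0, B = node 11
The network is not a plain series/parallel combination. Inject a 1 A test current into terminal A (node 0) and return it from terminal B (node 11); then R_eq = V_A / (1 A).
Nodal analysis, taking node 11 as the 0 V reference.
Current source I_test pushes 1 A into node 0 and draws it out of node 11.
KCL at each unknown node (sum of currents leaving = 0; resistances in Ω):
  Node 0: (V_0 - V_1)/1.6 + (V_0 - V_4)/30 - 1 = 0
  Node 1: (V_1 - V_0)/1.6 + (V_1 - V_2)/91000 + (V_1 - V_5)/15 = 0
  Node 2: (V_2 - V_1)/91000 + (V_2 - V_3)/160 + (V_2 - V_6)/1.5 = 0
  Node 3: (V_3 - V_2)/160 + (V_3 - V_7)/2700 = 0
  Node 4: (V_4 - V_0)/30 + (V_4 - V_5)/68000 + (V_4 - V_8)/3.6 = 0
  Node 5: (V_5 - V_1)/15 + (V_5 - V_4)/68000 + (V_5 - V_6)/300 + (V_5 - V_9)/22 = 0
  Node 6: (V_6 - V_2)/1.5 + (V_6 - V_5)/300 + (V_6 - V_7)/13000 + (V_6 - V_10)/15 = 0
  Node 7: (V_7 - V_3)/2700 + (V_7 - V_6)/13000 + (V_7 - 0)/56 = 0
  Node 8: (V_8 - V_4)/3.6 + (V_8 - V_9)/3.3 = 0
  Node 9: (V_9 - V_5)/22 + (V_9 - V_8)/3.3 + (V_9 - V_10)/27 = 0
  Node 10: (V_10 - V_6)/15 + (V_10 - V_9)/27 + (V_10 - 0)/2.2 = 0
Collecting terms (coefficients in siemens):
  0.6583·V_0 - 0.625·V_1 - 0.03333·V_4 = 1
  0.6917·V_1 - 0.625·V_0 - 0.00001099·V_2 - 0.06667·V_5 = 0
  0.6729·V_2 - 0.00001099·V_1 - 0.00625·V_3 - 0.6667·V_6 = 0
  0.00662·V_3 - 0.00625·V_2 - 0.0003704·V_7 = 0
  0.3111·V_4 - 0.03333·V_0 - 0.00001471·V_5 - 0.2778·V_8 = 0
  0.1155·V_5 - 0.06667·V_1 - 0.00001471·V_4 - 0.003333·V_6 - 0.04545·V_9 = 0
  0.7367·V_6 - 0.6667·V_2 - 0.003333·V_5 - 0.00007692·V_7 - 0.06667·V_10 = 0
  0.0183·V_7 - 0.0003704·V_3 - 0.00007692·V_6 = 0
  0.5808·V_8 - 0.2778·V_4 - 0.303·V_9 = 0
  0.3855·V_9 - 0.04545·V_5 - 0.303·V_8 - 0.03704·V_10 = 0
  0.5582·V_10 - 0.06667·V_6 - 0.03704·V_9 = 0
Solving these 11 simultaneous equations (Gaussian elimination) gives:
  V_0 = 44.06 V, V_1 = 43.22 V, V_2 = 3.762 V, V_3 = 3.556 V
  V_4 = 29.65 V, V_5 = 35.43 V, V_6 = 3.763 V, V_7 = 0.08777 V
  V_8 = 27.92 V, V_9 = 26.33 V, V_10 = 2.197 V
R_eq = V_0 / 1 A = 44.06 Ω

Final answer: 44.06 Ω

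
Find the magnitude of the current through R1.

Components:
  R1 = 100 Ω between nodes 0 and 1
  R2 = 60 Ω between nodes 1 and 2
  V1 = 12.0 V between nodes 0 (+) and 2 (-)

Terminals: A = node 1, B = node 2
Nodal analysis, taking node 2 as the 0 V reference.
Source V1 fixes V_0 = 12 V.
KCL at each unknown node (sum of currents leaving = 0; resistances in Ω):
  Node 1: (V_1 - 12)/100 + (V_1 - 0)/60 = 0
Collecting terms: 0.02667 × V_1 = 0.12  =>  V_1 = 4.5 V
I_R1 = (V_0 - V_1)/R1 = (12 - 4.5)/100 = 0.075 A
|I_R1| = 0.075 A

Final answer: |I_R1| = 0.075 A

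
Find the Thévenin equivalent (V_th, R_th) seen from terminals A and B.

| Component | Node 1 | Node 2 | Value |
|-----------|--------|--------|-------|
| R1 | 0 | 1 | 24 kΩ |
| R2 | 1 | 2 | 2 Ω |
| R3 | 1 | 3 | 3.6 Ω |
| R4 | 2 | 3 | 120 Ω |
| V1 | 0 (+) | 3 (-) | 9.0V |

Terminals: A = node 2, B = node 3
Step 1 — V_th is the open-circuit voltage V_A - V_B (nothing connected across the terminals).
Nodal analysis, taking node 3 as the 0 V reference.
Source V1 fixes V_0 = 9 V.
KCL at each unknown node (sum of currents leaving = 0; resistances in Ω):
  Node 1: (V_1 - 9)/24000 + (V_1 - V_2)/2 + (V_1 - 0)/3.6 = 0
  Node 2: (V_2 - V_1)/2 + (V_2 - 0)/120 = 0
Collecting terms (coefficients in siemens):
  0.7778·V_1 - 0.5·V_2 = 0.000375
  0.5083·V_2 - 0.5·V_1 = 0
Determinant D = (0.7778)(0.5083) - (-0.5)(-0.5) = 0.1454
V_1 = [(0.000375)(0.5083) - (-0.5)(0)]/D = 0.001311 V
V_2 = [(0.7778)(0) - (0.000375)(-0.5)]/D = 0.00129 V
V_th = V_2 - V_3 = 0.00129 - 0 = 0.00129 V
Step 2 — R_th: zero the source — replace V1 by a short circuit (node 3 merges into node 0) — and find the resistance seen between A (node 2) and B (node 0).
Reduce the network between node 2 (A) and node 0 (B) by series/parallel combination:
  Rp1 = R1 ‖ R3 (parallel, both between nodes 0 and 1) = 1/(1/24000 + 1/3.6) = 3.599 Ω
  Rs1 = R2 + Rp1 (series, joined only at node 1) = 2 + 3.599 = 5.599 Ω
  Rp2 = R4 ‖ Rs1 (parallel, both between nodes 0 and 2) = 1/(1/120 + 1/5.599) = 5.35 Ω
R_th = 5.35 Ω

Final answer: V_th = 0.00129 V, R_th = 5.35 Ω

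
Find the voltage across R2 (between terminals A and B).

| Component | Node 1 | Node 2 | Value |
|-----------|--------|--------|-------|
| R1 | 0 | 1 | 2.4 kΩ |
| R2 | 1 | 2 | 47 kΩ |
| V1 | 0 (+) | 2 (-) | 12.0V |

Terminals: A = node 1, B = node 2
R1 and R2 are in series across V1 (node 0 → node 1 → node 2), and the output A–B is taken across R2, so this is a voltage divider.
Series current: I = V1/(R1 + R2) = 12/(2400 + 47000) = 12/49400 = 0.0002429 A
V_R2 = I × R2 = V1 × R2/(R1 + R2) = 12 × 47000/49400 = 11.42 V

Final answer: 11.42 V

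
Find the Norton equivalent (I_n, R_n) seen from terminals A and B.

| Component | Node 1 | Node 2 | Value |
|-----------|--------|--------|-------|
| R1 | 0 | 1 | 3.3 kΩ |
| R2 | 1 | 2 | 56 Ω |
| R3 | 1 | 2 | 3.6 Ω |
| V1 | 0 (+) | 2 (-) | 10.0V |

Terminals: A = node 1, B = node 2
Find the Thévenin equivalent first; then I_n = V_th/R_th and R_n = R_th.
Step 1 — V_th is the open-circuit voltage V_A - V_B (nothing connected across the terminals).
Nodal analysis, taking node 2 as the 0 V reference.
Source V1 fixes V_0 = 10 V.
KCL at each unknown node (sum of currents leaving = 0; resistances in Ω):
  Node 1: (V_1 - 10)/3300 + (V_1 - 0)/56 + (V_1 - 0)/3.6 = 0
Collecting terms: 0.2959 × V_1 = 0.00303  =>  V_1 = 0.01024 V
V_th = V_1 - V_2 = 0.01024 - 0 = 0.01024 V
Step 2 — R_th: zero the source — replace V1 by a short circuit (node 2 merges into node 0) — and find the resistance seen between A (node 1) and B (node 0).
Reduce the network between node 1 (A) and node 0 (B) by series/parallel combination:
  Rp1 = R1 ‖ R2 ‖ R3 (parallel, all between nodes 0 and 1) = 1/(1/3300 + 1/56 + 1/3.6) = 3.379 Ω
R_th = 3.379 Ω
I_n = V_th/R_th = 0.01024/3.379 = 0.00303 A, and R_n = R_th = 3.379 Ω

Final answer: I_n = 0.00303 A, R_n = 3.379 Ω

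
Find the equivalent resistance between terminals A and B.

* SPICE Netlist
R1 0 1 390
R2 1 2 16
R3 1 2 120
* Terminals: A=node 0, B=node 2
Reduce the network between node 0 (A) and node 2 (B) by series/parallel combination:
  Rp1 = R2 ‖ R3 (parallel, both between nodes 1 and 2) = 1/(1/16 + 1/120) = 14.12 Ω
  Rs1 = R1 + Rp1 (series, joined only at node 1) = 390 + 14.12 = 404.1 Ω
R_eq = 404.1 Ω

Final answer: 404.1 Ω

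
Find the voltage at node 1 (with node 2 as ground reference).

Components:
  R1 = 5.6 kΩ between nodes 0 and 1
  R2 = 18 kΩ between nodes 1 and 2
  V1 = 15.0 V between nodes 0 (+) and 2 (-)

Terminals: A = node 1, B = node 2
Nodal analysis, taking node 2 as the 0 V reference.
Source V1 fixes V_0 = 15 V.
KCL at each unknown node (sum of currents leaving = 0; resistances in Ω):
  Node 1: (V_1 - 15)/5600 + (V_1 - 0)/18000 = 0
Collecting terms: 0.0002341 × V_1 = 0.002679  =>  V_1 = 11.44 V
The requested potential is V_1 = 11.44 V.

Final answer: V_1 = 11.44 V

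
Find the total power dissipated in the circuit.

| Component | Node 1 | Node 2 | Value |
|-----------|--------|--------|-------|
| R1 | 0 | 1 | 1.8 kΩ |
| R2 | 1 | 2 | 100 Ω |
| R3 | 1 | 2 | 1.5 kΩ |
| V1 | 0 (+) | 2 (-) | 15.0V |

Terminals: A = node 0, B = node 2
Nodal analysis, taking node 2 as the 0 V reference.
Source V1 fixes V_0 = 15 V.
KCL at each unknown node (sum of currents leaving = 0; resistances in Ω):
  Node 1: (V_1 - 15)/1800 + (V_1 - 0)/100 + (V_1 - 0)/1500 = 0
Collecting terms: 0.01122 × V_1 = 0.008333  =>  V_1 = 0.7426 V
Power in each resistor, P = (ΔV)²/R:
  P_R1 = (15 - 0.7426)²/1800 = 0.1129 W
  P_R2 = (0.7426 - 0)²/100 = 0.005514 W
  P_R3 = (0.7426 - 0)²/1500 = 0.0003676 W
P_total = P_R1 + P_R2 + P_R3 = 0.1188 W

Final answer: 0.1188 W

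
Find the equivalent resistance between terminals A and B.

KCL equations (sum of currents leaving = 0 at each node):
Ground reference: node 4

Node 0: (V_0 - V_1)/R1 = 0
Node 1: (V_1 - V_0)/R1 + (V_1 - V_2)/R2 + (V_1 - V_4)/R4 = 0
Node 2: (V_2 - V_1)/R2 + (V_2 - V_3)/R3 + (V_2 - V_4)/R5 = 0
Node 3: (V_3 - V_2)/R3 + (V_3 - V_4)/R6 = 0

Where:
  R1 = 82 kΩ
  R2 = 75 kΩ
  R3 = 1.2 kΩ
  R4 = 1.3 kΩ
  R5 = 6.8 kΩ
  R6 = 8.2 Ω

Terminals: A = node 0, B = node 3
The network is not a plain series/parallel combination. Inject a 1 A test current into terminal A (node 0) and return it from terminal B (node 3); then R_eq = V_A / (1 A).
Nodal analysis, taking node 3 as the 0 V reference.
Current source I_test pushes 1 A into node 0 and draws it out of node 3.
KCL at each unknown node (sum of currents leaving = 0; resistances in Ω):
  Node 0: (V_0 - V_1)/82000 - 1 = 0
  Node 1: (V_1 - V_0)/82000 + (V_1 - V_2)/75000 + (V_1 - V_4)/1300 = 0
  Node 2: (V_2 - V_1)/75000 + (V_2 - 0)/1200 + (V_2 - V_4)/6800 = 0
  Node 4: (V_4 - V_1)/1300 + (V_4 - V_2)/6800 + (V_4 - 0)/8.2 = 0
Collecting terms (coefficients in siemens):
  0.0000122·V_0 - 0.0000122·V_1 = 1
  0.0007948·V_1 - 0.0000122·V_0 - 0.00001333·V_2 - 0.0007692·V_4 = 0
  0.0009937·V_2 - 0.00001333·V_1 - 0.0001471·V_4 = 0
  0.1229·V_4 - 0.0007692·V_1 - 0.0001471·V_2 = 0
Solving these 4 simultaneous equations (Gaussian elimination) gives:
  V_0 = 83290 V, V_1 = 1286 V, V_2 = 18.45 V, V_4 = 8.074 V
R_eq = V_0 / 1 A = 83290 Ω = 83.29 kΩ

Final answer: 83.29 kΩ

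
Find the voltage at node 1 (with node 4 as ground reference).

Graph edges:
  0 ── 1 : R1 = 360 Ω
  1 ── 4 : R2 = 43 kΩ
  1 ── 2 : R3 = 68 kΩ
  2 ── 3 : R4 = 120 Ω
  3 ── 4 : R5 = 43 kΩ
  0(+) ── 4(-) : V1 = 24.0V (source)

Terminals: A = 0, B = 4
Nodal analysis, taking node 4 as the 0 V reference.
Source V1 fixes V_0 = 24 V.
KCL at each unknown node (sum of currents leaving = 0; resistances in Ω):
  Node 1: (V_1 - 24)/360 + (V_1 - 0)/43000 + (V_1 - V_2)/68000 = 0
  Node 2: (V_2 - V_1)/68000 + (V_2 - V_3)/120 = 0
  Node 3: (V_3 - V_2)/120 + (V_3 - 0)/43000 = 0
Collecting terms (coefficients in siemens):
  0.002816·V_1 - 0.00001471·V_2 = 0.06667
  0.008348·V_2 - 0.00001471·V_1 - 0.008333·V_3 = 0
  0.008357·V_3 - 0.008333·V_2 = 0
Solving these 3 simultaneous equations (Gaussian elimination) gives:
  V_1 = 23.72 V, V_2 = 9.206 V, V_3 = 9.181 V
The requested potential is V_1 = 23.72 V.

Final answer: V_1 = 23.72 V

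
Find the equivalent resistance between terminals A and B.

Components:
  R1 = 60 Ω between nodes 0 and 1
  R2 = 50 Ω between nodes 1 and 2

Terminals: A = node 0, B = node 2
Reduce the network between node 0 (A) and node 2 (B) by series/parallel combination:
  Rs1 = R1 + R2 (series, joined only at node 1) = 60 + 50 = 110 Ω
R_eq = 110 Ω

Final answer: 110 Ω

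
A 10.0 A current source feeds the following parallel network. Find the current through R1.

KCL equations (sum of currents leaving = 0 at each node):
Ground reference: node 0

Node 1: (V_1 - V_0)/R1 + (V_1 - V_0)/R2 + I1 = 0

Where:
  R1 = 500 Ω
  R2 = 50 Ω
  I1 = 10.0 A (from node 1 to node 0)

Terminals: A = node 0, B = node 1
All resistors sit directly between nodes 0 and 1, so they are in parallel and share one voltage V; the full source current 10 A splits among them.
1/R_par = 1/500 + 1/50 = 0.022 S  =>  R_par = 45.45 Ω
V = I × R_par = 10 × 45.45 = 454.5 V
I_R1 = V/R1 = 454.5/500 = 0.9091 A

Final answer: 0.9091 A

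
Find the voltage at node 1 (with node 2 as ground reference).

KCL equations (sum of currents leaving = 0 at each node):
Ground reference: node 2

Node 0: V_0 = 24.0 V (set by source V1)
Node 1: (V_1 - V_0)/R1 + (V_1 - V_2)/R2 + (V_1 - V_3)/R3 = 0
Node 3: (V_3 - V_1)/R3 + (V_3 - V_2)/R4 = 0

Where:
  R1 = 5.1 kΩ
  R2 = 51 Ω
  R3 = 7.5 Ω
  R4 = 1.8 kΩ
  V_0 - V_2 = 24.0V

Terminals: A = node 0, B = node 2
Nodal analysis, taking node 2 as the 0 V reference.
Source V1 fixes V_0 = 24 V.
KCL at each unknown node (sum of currents leaving = 0; resistances in Ω):
  Node 1: (V_1 - 24)/5100 + (V_1 - 0)/51 + (V_1 - V_3)/7.5 = 0
  Node 3: (V_3 - V_1)/7.5 + (V_3 - 0)/1800 = 0
Collecting terms (coefficients in siemens):
  0.1531·V_1 - 0.1333·V_3 = 0.004706
  0.1339·V_3 - 0.1333·V_1 = 0
Determinant D = (0.1531)(0.1339) - (-0.1333)(-0.1333) = 0.002726
V_1 = [(0.004706)(0.1339) - (-0.1333)(0)]/D = 0.2312 V
V_3 = [(0.1531)(0) - (0.004706)(-0.1333)]/D = 0.2302 V
The requested potential is V_1 = 0.2312 V.

Final answer: V_1 = 0.2312 V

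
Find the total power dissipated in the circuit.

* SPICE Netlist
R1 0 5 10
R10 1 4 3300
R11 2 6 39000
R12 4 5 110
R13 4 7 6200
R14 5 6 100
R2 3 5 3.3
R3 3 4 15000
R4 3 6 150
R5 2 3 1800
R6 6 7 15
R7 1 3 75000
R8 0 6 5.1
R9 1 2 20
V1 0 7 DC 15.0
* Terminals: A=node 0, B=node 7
Nodal analysis, taking node 7 as the 0 V reference.
Source V1 fixes V_0 = 15 V.
KCL at each unknown node (sum of currents leaving = 0; resistances in Ω):
  Node 1: (V_1 - V_3)/75000 + (V_1 - V_2)/20 + (V_1 - V_4)/3300 = 0
  Node 2: (V_2 - V_3)/1800 + (V_2 - V_1)/20 + (V_2 - V_6)/39000 = 0
  Node 3: (V_3 - V_5)/3.3 + (V_3 - V_4)/15000 + (V_3 - V_6)/150 + (V_3 - V_2)/1800 + (V_3 - V_1)/75000 = 0
  Node 4: (V_4 - V_3)/15000 + (V_4 - V_1)/3300 + (V_4 - V_5)/110 + (V_4 - 0)/6200 = 0
  Node 5: (V_5 - 15)/10 + (V_5 - V_3)/3.3 + (V_5 - V_4)/110 + (V_5 - V_6)/100 = 0
  Node 6: (V_6 - V_3)/150 + (V_6 - 0)/15 + (V_6 - 15)/5.1 + (V_6 - V_2)/39000 + (V_6 - V_5)/100 = 0
Collecting terms (coefficients in siemens):
  0.05032·V_1 - 0.05·V_2 - 0.00001333·V_3 - 0.000303·V_4 = 0
  0.05058·V_2 - 0.05·V_1 - 0.0005556·V_3 - 0.00002564·V_6 = 0
  0.3103·V_3 - 0.00001333·V_1 - 0.0005556·V_2 - 0.00006667·V_4 - 0.303·V_5 - 0.006667·V_6 = 0
  0.009622·V_4 - 0.000303·V_1 - 0.00006667·V_3 - 0.009091·V_5 = 0
  0.4221·V_5 - 0.303·V_3 - 0.009091·V_4 - 0.01·V_6 = 1.5
  0.2794·V_6 - 0.00002564·V_2 - 0.006667·V_3 - 0.01·V_5 = 2.941
Solving these 6 simultaneous equations (Gaussian elimination) gives:
  V_1 = 14.25 V, V_2 = 14.25 V, V_3 = 14.4 V, V_4 = 14.22 V
  V_5 = 14.47 V, V_6 = 11.39 V
Power in each resistor, P = (ΔV)²/R:
  P_R1 = (15 - 14.47)²/10 = 0.02835 W
  P_R2 = (14.4 - 14.47)²/3.3 = 0.001344 W
  P_R3 = (14.4 - 14.22)²/15000 = 0.000002236 W
  P_R4 = (14.4 - 11.39)²/150 = 0.06052 W
  P_R5 = (14.25 - 14.4)²/1800 = 0.00001214 W
  P_R6 = (11.39 - 0)²/15 = 8.646 W
  P_R7 = (14.25 - 14.4)²/75000 = 0.0000002921 W
  P_R8 = (15 - 11.39)²/5.1 = 2.558 W
  P_R9 = (14.25 - 14.25)²/20 = 0.000000001503 W
  P_R10 = (14.25 - 14.22)²/3300 = 0.0000003738 W
  P_R11 = (14.25 - 11.39)²/39000 = 0.0002105 W
  P_R12 = (14.22 - 14.47)²/110 = 0.000567 W
  P_R13 = (14.22 - 0)²/6200 = 0.0326 W
  P_R14 = (14.47 - 11.39)²/100 = 0.09484 W
P_total = P_R1 + P_R2 + P_R3 + P_R4 + P_R5 + P_R6 + P_R7 + P_R8 + P_R9 + P_R10 + P_R11 + P_R12 + P_R13 + P_R14 = 11.42 W

Final answer: 11.42 W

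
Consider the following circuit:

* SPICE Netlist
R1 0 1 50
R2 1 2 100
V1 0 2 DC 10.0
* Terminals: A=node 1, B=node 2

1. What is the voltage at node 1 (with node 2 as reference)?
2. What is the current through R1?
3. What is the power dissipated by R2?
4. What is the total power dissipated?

Nodal analysis, taking node 2 as the 0 V reference.
Source V1 fixes V_0 = 10 V.
KCL at each unknown node (sum of currents leaving = 0; resistances in Ω):
  Node 1: (V_1 - 10)/50 + (V_1 - 0)/100 = 0
Collecting terms: 0.03 × V_1 = 0.2  =>  V_1 = 6.667 V
Part 1:
  Read off the nodal solution: V_1 = 6.667 V
Part 2:
  I_R1 = (V_0 - V_1)/R1 = (10 - 6.667)/50 = 0.06667 A
  Magnitude: I_R1 = 0.06667 A
Part 3:
  I_R2 = (V_1 - V_2)/R2 = (6.667 - 0)/100 = 0.06667 A
  P_R2 = I_R2² × R2 = (0.06667)² × 100 = 0.4444 W
Part 4:
  Power in each resistor, P = (ΔV)²/R:
    P_R1 = (10 - 6.667)²/50 = 0.2222 W
    P_R2 = (6.667 - 0)²/100 = 0.4444 W
  P_total = P_R1 + P_R2 = 0.6667 W

Final answers:
1. V_1 = 6.667 V
2. I_R1 = 0.06667 A
3. P_R2 = 0.4444 W
4. P_total = 0.6667 W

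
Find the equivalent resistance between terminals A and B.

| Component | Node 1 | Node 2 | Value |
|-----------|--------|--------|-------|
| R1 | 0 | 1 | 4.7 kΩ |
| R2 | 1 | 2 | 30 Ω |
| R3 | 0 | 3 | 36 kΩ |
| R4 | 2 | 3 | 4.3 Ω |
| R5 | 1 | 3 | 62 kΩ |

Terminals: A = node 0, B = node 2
The network is not a plain series/parallel combination. Inject a 1 A test current into terminal A (node 0) and return it from terminal B (node 2); then R_eq = V_A / (1 A).
Nodal analysis, taking node 2 as the 0 V reference.
Current source I_test pushes 1 A into node 0 and draws it out of node 2.
KCL at each unknown node (sum of currents leaving = 0; resistances in Ω):
  Node 0: (V_0 - V_1)/4700 + (V_0 - V_3)/36000 - 1 = 0
  Node 1: (V_1 - V_0)/4700 + (V_1 - 0)/30 + (V_1 - V_3)/62000 = 0
  Node 3: (V_3 - V_0)/36000 + (V_3 - V_1)/62000 + (V_3 - 0)/4.3 = 0
Collecting terms (coefficients in siemens):
  0.0002405·V_0 - 0.0002128·V_1 - 0.00002778·V_3 = 1
  0.03356·V_1 - 0.0002128·V_0 - 0.00001613·V_3 = 0
  0.2326·V_3 - 0.00002778·V_0 - 0.00001613·V_1 = 0
Solving these 3 simultaneous equations (Gaussian elimination) gives:
  V_0 = 4181 V, V_1 = 26.5 V, V_3 = 0.5011 V
R_eq = V_0 / 1 A = 4181 Ω = 4.181 kΩ

Final answer: 4.181 kΩ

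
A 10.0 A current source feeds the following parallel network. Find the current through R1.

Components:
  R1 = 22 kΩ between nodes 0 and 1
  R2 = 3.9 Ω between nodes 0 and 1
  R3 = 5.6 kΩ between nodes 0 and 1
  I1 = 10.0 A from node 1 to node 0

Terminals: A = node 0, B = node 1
All resistors sit directly between nodes 0 and 1, so they are in parallel and share one voltage V; the full source current 10 A splits among them.
1/R_par = 1/22000 + 1/3.9 + 1/5600 = 0.2566 S  =>  R_par = 3.897 Ω
V = I × R_par = 10 × 3.897 = 38.97 V
I_R1 = V/R1 = 38.97/22000 = 0.001771 A

Final answer: 0.001771 A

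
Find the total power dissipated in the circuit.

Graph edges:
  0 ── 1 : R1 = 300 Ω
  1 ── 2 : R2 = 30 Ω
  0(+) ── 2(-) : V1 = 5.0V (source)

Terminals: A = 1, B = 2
Nodal analysis, taking node 2 as the 0 V reference.
Source V1 fixes V_0 = 5 V.
KCL at each unknown node (sum of currents leaving = 0; resistances in Ω):
  Node 1: (V_1 - 5)/300 + (V_1 - 0)/30 = 0
Collecting terms: 0.03667 × V_1 = 0.01667  =>  V_1 = 0.4545 V
Power in each resistor, P = (ΔV)²/R:
  P_R1 = (5 - 0.4545)²/300 = 0.06887 W
  P_R2 = (0.4545 - 0)²/30 = 0.006887 W
P_total = P_R1 + P_R2 = 0.07576 W

Final answer: 0.07576 W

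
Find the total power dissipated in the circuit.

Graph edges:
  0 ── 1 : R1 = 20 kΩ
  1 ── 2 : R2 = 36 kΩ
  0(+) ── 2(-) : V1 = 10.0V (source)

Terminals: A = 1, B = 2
Nodal analysis, taking node 2 as the 0 V reference.
Source V1 fixes V_0 = 10 V.
KCL at each unknown node (sum of currents leaving = 0; resistances in Ω):
  Node 1: (V_1 - 10)/20000 + (V_1 - 0)/36000 = 0
Collecting terms: 0.00007778 × V_1 = 0.0005  =>  V_1 = 6.429 V
Power in each resistor, P = (ΔV)²/R:
  P_R1 = (10 - 6.429)²/20000 = 0.0006378 W
  P_R2 = (6.429 - 0)²/36000 = 0.001148 W
P_total = P_R1 + P_R2 = 0.001786 W

Final answer: 0.001786 W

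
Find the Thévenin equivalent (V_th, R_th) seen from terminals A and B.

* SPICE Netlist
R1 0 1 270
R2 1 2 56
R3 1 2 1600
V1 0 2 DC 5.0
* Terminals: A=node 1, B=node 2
Step 1 — V_th is the open-circuit voltage V_A - V_B (nothing connected across the terminals).
Nodal analysis, taking node 2 as the 0 V reference.
Source V1 fixes V_0 = 5 V.
KCL at each unknown node (sum of currents leaving = 0; resistances in Ω):
  Node 1: (V_1 - 5)/270 + (V_1 - 0)/56 + (V_1 - 0)/1600 = 0
Collecting terms: 0.02219 × V_1 = 0.01852  =>  V_1 = 0.8347 V
V_th = V_1 - V_2 = 0.8347 - 0 = 0.8347 V
Step 2 — R_th: zero the source — replace V1 by a short circuit (node 2 merges into node 0) — and find the resistance seen between A (node 1) and B (node 0).
Reduce the network between node 1 (A) and node 0 (B) by series/parallel combination:
  Rp1 = R1 ‖ R2 ‖ R3 (parallel, all between nodes 0 and 1) = 1/(1/270 + 1/56 + 1/1600) = 45.07 Ω
R_th = 45.07 Ω

Final answer: V_th = 0.8347 V, R_th = 45.07 Ω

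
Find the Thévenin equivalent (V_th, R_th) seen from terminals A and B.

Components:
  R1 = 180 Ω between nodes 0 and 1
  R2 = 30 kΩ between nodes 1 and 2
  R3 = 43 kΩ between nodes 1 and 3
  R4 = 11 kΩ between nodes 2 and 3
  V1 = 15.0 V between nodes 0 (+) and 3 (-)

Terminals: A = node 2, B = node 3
Step 1 — V_th is the open-circuit voltage V_A - V_B (nothing connected across the terminals).
Nodal analysis, taking node 3 as the 0 V reference.
Source V1 fixes V_0 = 15 V.
KCL at each unknown node (sum of currents leaving = 0; resistances in Ω):
  Node 1: (V_1 - 15)/180 + (V_1 - V_2)/30000 + (V_1 - 0)/43000 = 0
  Node 2: (V_2 - V_1)/30000 + (V_2 - 0)/11000 = 0
Collecting terms (coefficients in siemens):
  0.005612·V_1 - 0.00003333·V_2 = 0.08333
  0.0001242·V_2 - 0.00003333·V_1 = 0
Determinant D = (0.005612)(0.0001242) - (-0.00003333)(-0.00003333) = 0.0000006962
V_1 = [(0.08333)(0.0001242) - (-0.00003333)(0)]/D = 14.87 V
V_2 = [(0.005612)(0) - (0.08333)(-0.00003333)]/D = 3.99 V
V_th = V_2 - V_3 = 3.99 - 0 = 3.99 V
Step 2 — R_th: zero the source — replace V1 by a short circuit (node 3 merges into node 0) — and find the resistance seen between A (node 2) and B (node 0).
Reduce the network between node 2 (A) and node 0 (B) by series/parallel combination:
  Rp1 = R1 ‖ R3 (parallel, both between nodes 0 and 1) = 1/(1/180 + 1/43000) = 179.2 Ω
  Rs1 = R2 + Rp1 (series, joined only at node 1) = 30000 + 179.2 = 30180 Ω
  Rp2 = R4 ‖ Rs1 (parallel, both between nodes 0 and 2) = 1/(1/11000 + 1/30180) = 8062 Ω
R_th = 8.062 kΩ

Final answer: V_th = 3.99 V, R_th = 8.062 kΩ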